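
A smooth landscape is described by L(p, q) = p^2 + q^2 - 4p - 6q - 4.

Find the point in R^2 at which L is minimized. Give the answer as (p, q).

L(p,q) separates as A(p) + B(q) − 4, so its minimum is min A + min B − 4.
A'(p) = 2p - 4 vanishes at p ∈ {2}; B'(q) = 2q - 6 vanishes at q ∈ {3}.
Local minima of A (where A''>0): A(2)=-4. Local minima of B: B(3)=-9.
So the global minimum of L is A(2) + B(3) − 4 = -4 − 9 − 4 = -17, attained at (2, 3).

(2, 3)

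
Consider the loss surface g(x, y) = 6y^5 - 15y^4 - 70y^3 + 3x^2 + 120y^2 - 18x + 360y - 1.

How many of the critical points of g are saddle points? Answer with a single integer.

g separates as a function of x plus a function of y, so ∇g=0 decouples.
∂g/∂x = 6(x - 3) = 0 at x ∈ {3}; ∂g/∂y = 30(y - 3)(y - 2)(y + 1)(y + 2) = 0 at y ∈ {-2, -1, 2, 3}.
The Hessian is diagonal: diag(g_xx, g_yy). Second derivatives: g_xx(3)=6; g_yy(-2)=-600, g_yy(-1)=360, g_yy(2)=-360, g_yy(3)=600.
Saddle points occur where the two diagonal entries have opposite signs: (3, -2), (3, 2). Count: 2.

2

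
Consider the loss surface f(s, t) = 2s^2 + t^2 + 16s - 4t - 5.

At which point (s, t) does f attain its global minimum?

f(s,t) separates as P(s) + Q(t) − 5, so its minimum is min P + min Q − 5.
P'(s) = 4s + 16 vanishes at s ∈ {-4}; Q'(t) = 2(t - 2) vanishes at t ∈ {2}.
Local minima of P (where P''>0): P(-4)=-32. Local minima of Q: Q(2)=-4.
So the global minimum of f is P(-4) + Q(2) − 5 = -32 − 4 − 5 = -41, attained at (-4, 2).

(-4, 2)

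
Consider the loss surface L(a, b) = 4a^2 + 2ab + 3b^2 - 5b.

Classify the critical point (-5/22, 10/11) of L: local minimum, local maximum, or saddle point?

The Hessian of L is constant: H = [[8, 2], [2, 6]].
det(H) = 8·6 − 2² = 44.
det(H) > 0 and tr(H) = 14 > 0, so H is positive definite and the point is a local minimum.

local minimum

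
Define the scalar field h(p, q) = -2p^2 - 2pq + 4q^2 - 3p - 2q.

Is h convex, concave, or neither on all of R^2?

neither

h is quadratic, so its Hessian is the constant matrix H = [[-4, -2], [-2, 8]].
det(H) = -36, tr(H) = 4.
det(H) < 0, so H is indefinite: neither convex nor concave.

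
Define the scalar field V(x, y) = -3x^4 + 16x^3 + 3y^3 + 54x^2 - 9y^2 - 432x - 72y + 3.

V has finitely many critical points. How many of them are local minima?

V separates as a function of x plus a function of y, so ∇V=0 decouples.
∂V/∂x = -12(x - 4)(x - 3)(x + 3) = 0 at x ∈ {-3, 3, 4}; ∂V/∂y = 9(y - 4)(y + 2) = 0 at y ∈ {-2, 4}.
The Hessian is diagonal: diag(V_xx, V_yy). Second derivatives: V_xx(-3)=-504, V_xx(3)=72, V_xx(4)=-84; V_yy(-2)=-54, V_yy(4)=54.
Local minima occur where both diagonal entries positive: (3, 4). Count: 1.

1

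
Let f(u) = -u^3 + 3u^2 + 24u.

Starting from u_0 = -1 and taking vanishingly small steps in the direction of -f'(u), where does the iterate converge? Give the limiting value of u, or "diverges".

-2

f'(u) = -3(u - 4)(u + 2), so f'(-1) = 15.
Gradient descent moves in the -f' direction, i.e. u is decreasing.
The nearest critical point in that direction is u = -2, where f'' = 18 > 0 (a local minimum). The iterate converges there.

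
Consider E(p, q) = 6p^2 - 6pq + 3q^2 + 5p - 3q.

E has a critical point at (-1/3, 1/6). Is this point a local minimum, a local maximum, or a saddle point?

local minimum

The Hessian of E is constant: H = [[12, -6], [-6, 6]].
det(H) = 12·6 − (-6)² = 36.
det(H) > 0 and tr(H) = 18 > 0, so H is positive definite and the point is a local minimum.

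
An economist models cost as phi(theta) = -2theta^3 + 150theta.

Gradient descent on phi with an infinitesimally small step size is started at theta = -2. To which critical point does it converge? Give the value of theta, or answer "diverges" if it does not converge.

phi'(theta) = -6(theta - 5)(theta + 5), so phi'(-2) = 126.
Gradient descent moves in the -phi' direction, i.e. theta is decreasing.
The nearest critical point in that direction is theta = -5, where phi'' = 60 > 0 (a local minimum). The iterate converges there.

-5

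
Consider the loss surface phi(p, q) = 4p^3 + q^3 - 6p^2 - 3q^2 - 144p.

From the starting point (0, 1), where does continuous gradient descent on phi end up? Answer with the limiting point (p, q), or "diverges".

phi is separable, so gradient descent decouples: p follows -∂phi/∂p, q follows -∂phi/∂q.
∂phi/∂p = 12(p - 4)(p + 3); at p=0 this is -144, so p increases.
∂phi/∂q = 3q(q - 2); at q=1 this is -3, so q increases.
p converges to its nearest critical value 4 (a local min of the p-part); q converges to 2. The iterate converges to (4, 2).

(4, 2)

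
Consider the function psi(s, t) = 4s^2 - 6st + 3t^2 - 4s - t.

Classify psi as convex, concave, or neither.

convex

psi is quadratic, so its Hessian is the constant matrix H = [[8, -6], [-6, 6]].
det(H) = 12, tr(H) = 14.
det(H) > 0 and tr(H) > 0, so H is positive definite everywhere: convex.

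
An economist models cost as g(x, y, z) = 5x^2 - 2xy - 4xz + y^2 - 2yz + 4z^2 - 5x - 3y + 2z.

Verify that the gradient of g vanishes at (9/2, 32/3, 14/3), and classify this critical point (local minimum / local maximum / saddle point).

local minimum

∇g = (10x - 2y - 4z - 5, -2x + 2y - 2z - 3, -4x - 2y + 8z + 2); substituting (9/2, 32/3, 14/3) gives ∇g = (0, 0, 0), so (9/2, 32/3, 14/3) is indeed a critical point.
The Hessian is constant: H = [[10, -2, -4], [-2, 2, -2], [-4, -2, 8]].
Leading principal minors: Δ₁ = 10, Δ₂ = 16, Δ₃ = 24.
All leading minors are positive, so H is positive definite: a local minimum.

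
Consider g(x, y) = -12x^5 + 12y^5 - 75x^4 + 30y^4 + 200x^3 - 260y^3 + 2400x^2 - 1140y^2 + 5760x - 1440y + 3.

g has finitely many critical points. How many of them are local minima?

4

g separates as a function of x plus a function of y, so ∇g=0 decouples.
∂g/∂x = -60(x - 4)(x + 2)(x + 3)(x + 4) = 0 at x ∈ {-4, -3, -2, 4}; ∂g/∂y = 60(y - 4)(y + 1)(y + 2)(y + 3) = 0 at y ∈ {-3, -2, -1, 4}.
The Hessian is diagonal: diag(g_xx, g_yy). Second derivatives: g_xx(-4)=960, g_xx(-3)=-420, g_xx(-2)=720, g_xx(4)=-20160; g_yy(-3)=-840, g_yy(-2)=360, g_yy(-1)=-600, g_yy(4)=12600.
Local minima occur where both diagonal entries positive: (-4, -2), (-4, 4), (-2, -2), (-2, 4). Count: 4.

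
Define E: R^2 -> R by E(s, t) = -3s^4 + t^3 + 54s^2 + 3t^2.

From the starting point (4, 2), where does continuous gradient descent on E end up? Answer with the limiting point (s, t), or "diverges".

diverges

E is separable, so gradient descent decouples: s follows -∂E/∂s, t follows -∂E/∂t.
∂E/∂s = -12s(s - 3)(s + 3); at s=4 this is -336, so s increases.
∂E/∂t = 3t(t + 2); at t=2 this is 24, so t decreases.
The s-coordinate has no critical point in that direction and runs off to infinity.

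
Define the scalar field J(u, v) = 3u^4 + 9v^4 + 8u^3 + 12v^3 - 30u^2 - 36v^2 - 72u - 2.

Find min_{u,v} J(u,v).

-250

J(u,v) separates as P(u) + Q(v) − 2, so its minimum is min P + min Q − 2.
P'(u) = 12(u - 2)(u + 1)(u + 3) vanishes at u ∈ {-3, -1, 2}; Q'(v) = 36v(v - 1)(v + 2) vanishes at v ∈ {-2, 0, 1}.
Local minima of P (where P''>0): P(-3)=-27, P(2)=-152. Local minima of Q: Q(-2)=-96, Q(1)=-15.
So the global minimum of J is P(2) + Q(-2) − 2 = -152 − 96 − 2 = -250, attained at (2, -2).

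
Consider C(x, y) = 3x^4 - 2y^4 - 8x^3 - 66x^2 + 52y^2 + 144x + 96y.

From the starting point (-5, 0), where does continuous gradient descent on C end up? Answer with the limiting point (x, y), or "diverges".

(-3, -1)

C is separable, so gradient descent decouples: x follows -∂C/∂x, y follows -∂C/∂y.
∂C/∂x = 12(x - 4)(x - 1)(x + 3); at x=-5 this is -1296, so x increases.
∂C/∂y = -8(y - 4)(y + 1)(y + 3); at y=0 this is 96, so y decreases.
x converges to its nearest critical value -3 (a local min of the x-part); y converges to -1. The iterate converges to (-3, -1).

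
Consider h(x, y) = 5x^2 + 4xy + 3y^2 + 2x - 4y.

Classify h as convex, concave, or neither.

h is quadratic, so its Hessian is the constant matrix H = [[10, 4], [4, 6]].
det(H) = 44, tr(H) = 16.
det(H) > 0 and tr(H) > 0, so H is positive definite everywhere: convex.

convex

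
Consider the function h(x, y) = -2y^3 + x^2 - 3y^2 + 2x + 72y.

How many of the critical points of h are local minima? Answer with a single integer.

h separates as a function of x plus a function of y, so ∇h=0 decouples.
∂h/∂x = 2(x + 1) = 0 at x ∈ {-1}; ∂h/∂y = -6(y - 3)(y + 4) = 0 at y ∈ {-4, 3}.
The Hessian is diagonal: diag(h_xx, h_yy). Second derivatives: h_xx(-1)=2; h_yy(-4)=42, h_yy(3)=-42.
Local minima occur where both diagonal entries positive: (-1, -4). Count: 1.

1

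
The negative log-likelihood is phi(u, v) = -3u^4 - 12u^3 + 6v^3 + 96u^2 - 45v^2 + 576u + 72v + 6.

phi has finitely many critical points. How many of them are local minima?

1

phi separates as a function of u plus a function of v, so ∇phi=0 decouples.
∂phi/∂u = -12(u - 4)(u + 3)(u + 4) = 0 at u ∈ {-4, -3, 4}; ∂phi/∂v = 18(v - 4)(v - 1) = 0 at v ∈ {1, 4}.
The Hessian is diagonal: diag(phi_uu, phi_vv). Second derivatives: phi_uu(-4)=-96, phi_uu(-3)=84, phi_uu(4)=-672; phi_vv(1)=-54, phi_vv(4)=54.
Local minima occur where both diagonal entries positive: (-3, 4). Count: 1.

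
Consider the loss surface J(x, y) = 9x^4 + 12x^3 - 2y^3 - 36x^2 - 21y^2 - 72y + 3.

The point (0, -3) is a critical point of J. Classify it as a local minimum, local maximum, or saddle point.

The mixed partial ∂²J/∂x∂y is 0, so the Hessian at any point is diag(J_xx, J_yy) = diag(36(3x^2 + 2x - 2), -6(2y + 7)).
At (0, -3): H = diag(-72, -6).
Both eigenvalues are negative, so H is negative definite: a local maximum.

local maximum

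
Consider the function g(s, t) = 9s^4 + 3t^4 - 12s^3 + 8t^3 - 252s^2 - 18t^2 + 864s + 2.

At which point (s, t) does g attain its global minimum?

g(s,t) separates as P(s) + Q(t) + 2, so its minimum is min P + min Q + 2.
P'(s) = 36(s - 3)(s - 2)(s + 4) vanishes at s ∈ {-4, 2, 3}; Q'(t) = 12t(t - 1)(t + 3) vanishes at t ∈ {-3, 0, 1}.
Local minima of P (where P''>0): P(-4)=-4416, P(3)=729. Local minima of Q: Q(-3)=-135, Q(1)=-7.
So the global minimum of g is P(-4) + Q(-3) + 2 = -4416 − 135 + 2 = -4549, attained at (-4, -3).

(-4, -3)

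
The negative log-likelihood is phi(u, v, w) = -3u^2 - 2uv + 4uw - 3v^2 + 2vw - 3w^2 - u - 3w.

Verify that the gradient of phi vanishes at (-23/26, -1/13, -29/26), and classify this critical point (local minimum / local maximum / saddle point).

local maximum

∇phi = (-6u - 2v + 4w - 1, -2u - 6v + 2w, 4u + 2v - 6w - 3); substituting (-23/26, -1/13, -29/26) gives ∇phi = (0, 0, 0), so (-23/26, -1/13, -29/26) is indeed a critical point.
The Hessian is constant: H = [[-6, -2, 4], [-2, -6, 2], [4, 2, -6]].
Leading principal minors: Δ₁ = -6, Δ₂ = 32, Δ₃ = -104.
The minors alternate sign starting negative (−, +, −), so H is negative definite: a local maximum.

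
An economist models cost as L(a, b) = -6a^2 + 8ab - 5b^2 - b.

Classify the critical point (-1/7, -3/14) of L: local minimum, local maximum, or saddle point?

The Hessian of L is constant: H = [[-12, 8], [8, -10]].
det(H) = (-12)·(-10) − 8² = 56.
det(H) > 0 and tr(H) = -22 < 0, so H is negative definite and the point is a local maximum.

local maximum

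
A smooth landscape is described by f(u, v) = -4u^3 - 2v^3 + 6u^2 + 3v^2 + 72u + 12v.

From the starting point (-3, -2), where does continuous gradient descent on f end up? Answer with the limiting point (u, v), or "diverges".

(-2, -1)

f is separable, so gradient descent decouples: u follows -∂f/∂u, v follows -∂f/∂v.
∂f/∂u = -12(u - 3)(u + 2); at u=-3 this is -72, so u increases.
∂f/∂v = -6(v - 2)(v + 1); at v=-2 this is -24, so v increases.
u converges to its nearest critical value -2 (a local min of the u-part); v converges to -1. The iterate converges to (-2, -1).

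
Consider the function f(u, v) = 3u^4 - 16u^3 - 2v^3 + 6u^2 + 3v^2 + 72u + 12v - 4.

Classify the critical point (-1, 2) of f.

The mixed partial ∂²f/∂u∂v is 0, so the Hessian at any point is diag(f_uu, f_vv) = diag(12(3u^2 - 8u + 1), 6(-2v + 1)).
At (-1, 2): H = diag(144, -18).
The eigenvalues have opposite signs, so H is indefinite: a saddle point.

saddle point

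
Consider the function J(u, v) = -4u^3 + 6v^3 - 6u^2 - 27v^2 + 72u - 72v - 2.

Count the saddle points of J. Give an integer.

J separates as a function of u plus a function of v, so ∇J=0 decouples.
∂J/∂u = -12(u - 2)(u + 3) = 0 at u ∈ {-3, 2}; ∂J/∂v = 18(v - 4)(v + 1) = 0 at v ∈ {-1, 4}.
The Hessian is diagonal: diag(J_uu, J_vv). Second derivatives: J_uu(-3)=60, J_uu(2)=-60; J_vv(-1)=-90, J_vv(4)=90.
Saddle points occur where the two diagonal entries have opposite signs: (-3, -1), (2, 4). Count: 2.

2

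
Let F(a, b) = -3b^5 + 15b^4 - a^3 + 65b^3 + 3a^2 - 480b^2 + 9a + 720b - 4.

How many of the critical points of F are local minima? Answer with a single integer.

2

F separates as a function of a plus a function of b, so ∇F=0 decouples.
∂F/∂a = -3(a - 3)(a + 1) = 0 at a ∈ {-1, 3}; ∂F/∂b = -15(b - 4)(b - 3)(b - 1)(b + 4) = 0 at b ∈ {-4, 1, 3, 4}.
The Hessian is diagonal: diag(F_aa, F_bb). Second derivatives: F_aa(-1)=12, F_aa(3)=-12; F_bb(-4)=4200, F_bb(1)=-450, F_bb(3)=210, F_bb(4)=-360.
Local minima occur where both diagonal entries positive: (-1, -4), (-1, 3). Count: 2.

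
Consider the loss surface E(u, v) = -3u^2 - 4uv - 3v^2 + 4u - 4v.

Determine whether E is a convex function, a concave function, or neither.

concave

E is quadratic, so its Hessian is the constant matrix H = [[-6, -4], [-4, -6]].
det(H) = 20, tr(H) = -12.
det(H) > 0 and tr(H) < 0, so H is negative definite everywhere: concave.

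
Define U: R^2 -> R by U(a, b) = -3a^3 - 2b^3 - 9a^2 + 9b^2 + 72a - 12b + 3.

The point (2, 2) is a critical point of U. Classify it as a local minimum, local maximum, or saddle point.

The mixed partial ∂²U/∂a∂b is 0, so the Hessian at any point is diag(U_aa, U_bb) = diag(-18(a + 1), 6(-2b + 3)).
At (2, 2): H = diag(-54, -6).
Both eigenvalues are negative, so H is negative definite: a local maximum.

local maximum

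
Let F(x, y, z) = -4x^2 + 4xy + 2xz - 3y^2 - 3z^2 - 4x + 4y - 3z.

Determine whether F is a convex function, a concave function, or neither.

concave

F is quadratic, so its Hessian is the constant matrix H = [[-8, 4, 2], [4, -6, 0], [2, 0, -6]].
Leading principal minors: -8, 32, -168.
Signs alternate −, +, − ⇒ H ≺ 0 ⇒ concave.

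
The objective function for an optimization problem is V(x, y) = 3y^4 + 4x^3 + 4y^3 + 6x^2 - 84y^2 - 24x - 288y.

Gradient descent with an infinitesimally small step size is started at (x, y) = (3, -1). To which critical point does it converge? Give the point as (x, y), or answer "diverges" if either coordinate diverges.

V is separable, so gradient descent decouples: x follows -∂V/∂x, y follows -∂V/∂y.
∂V/∂x = 12(x - 1)(x + 2); at x=3 this is 120, so x decreases.
∂V/∂y = 12(y - 4)(y + 2)(y + 3); at y=-1 this is -120, so y increases.
x converges to its nearest critical value 1 (a local min of the x-part); y converges to 4. The iterate converges to (1, 4).

(1, 4)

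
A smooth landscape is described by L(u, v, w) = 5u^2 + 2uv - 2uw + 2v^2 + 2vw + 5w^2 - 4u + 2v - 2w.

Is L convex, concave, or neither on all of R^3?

L is quadratic, so its Hessian is the constant matrix H = [[10, 2, -2], [2, 4, 2], [-2, 2, 10]].
Leading principal minors: 10, 36, 288.
All positive ⇒ H ≻ 0 ⇒ convex.

convex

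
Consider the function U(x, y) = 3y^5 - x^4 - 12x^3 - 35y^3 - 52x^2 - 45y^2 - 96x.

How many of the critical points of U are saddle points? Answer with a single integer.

U separates as a function of x plus a function of y, so ∇U=0 decouples.
∂U/∂x = -4(x + 2)(x + 3)(x + 4) = 0 at x ∈ {-4, -3, -2}; ∂U/∂y = 15y(y - 3)(y + 1)(y + 2) = 0 at y ∈ {-2, -1, 0, 3}.
The Hessian is diagonal: diag(U_xx, U_yy). Second derivatives: U_xx(-4)=-8, U_xx(-3)=4, U_xx(-2)=-8; U_yy(-2)=-150, U_yy(-1)=60, U_yy(0)=-90, U_yy(3)=900.
Saddle points occur where the two diagonal entries have opposite signs: (-4, -1), (-4, 3), (-3, -2), (-3, 0), (-2, -1), (-2, 3). Count: 6.

6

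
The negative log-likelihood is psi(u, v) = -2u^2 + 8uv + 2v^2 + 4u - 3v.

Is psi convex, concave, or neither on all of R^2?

neither

psi is quadratic, so its Hessian is the constant matrix H = [[-4, 8], [8, 4]].
det(H) = -80, tr(H) = 0.
det(H) < 0, so H is indefinite: neither convex nor concave.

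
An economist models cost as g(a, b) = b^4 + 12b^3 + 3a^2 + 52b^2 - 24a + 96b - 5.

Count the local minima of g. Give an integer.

2

g separates as a function of a plus a function of b, so ∇g=0 decouples.
∂g/∂a = 6(a - 4) = 0 at a ∈ {4}; ∂g/∂b = 4(b + 2)(b + 3)(b + 4) = 0 at b ∈ {-4, -3, -2}.
The Hessian is diagonal: diag(g_aa, g_bb). Second derivatives: g_aa(4)=6; g_bb(-4)=8, g_bb(-3)=-4, g_bb(-2)=8.
Local minima occur where both diagonal entries positive: (4, -4), (4, -2). Count: 2.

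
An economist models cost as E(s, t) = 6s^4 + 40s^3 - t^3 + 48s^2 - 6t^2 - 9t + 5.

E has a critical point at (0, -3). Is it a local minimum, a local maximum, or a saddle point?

The mixed partial ∂²E/∂s∂t is 0, so the Hessian at any point is diag(E_ss, E_tt) = diag(24(3s^2 + 10s + 4), -6(t + 2)).
At (0, -3): H = diag(96, 6).
Both eigenvalues are positive, so H is positive definite: a local minimum.

local minimum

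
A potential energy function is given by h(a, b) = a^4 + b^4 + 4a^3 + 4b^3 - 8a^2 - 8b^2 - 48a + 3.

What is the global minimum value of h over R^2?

h(a,b) separates as P(a) + Q(b) + 3, so its minimum is min P + min Q + 3.
P'(a) = 4(a - 2)(a + 2)(a + 3) vanishes at a ∈ {-3, -2, 2}; Q'(b) = 4b(b - 1)(b + 4) vanishes at b ∈ {-4, 0, 1}.
Local minima of P (where P''>0): P(-3)=45, P(2)=-80. Local minima of Q: Q(-4)=-128, Q(1)=-3.
So the global minimum of h is P(2) + Q(-4) + 3 = -80 − 128 + 3 = -205, attained at (2, -4).

-205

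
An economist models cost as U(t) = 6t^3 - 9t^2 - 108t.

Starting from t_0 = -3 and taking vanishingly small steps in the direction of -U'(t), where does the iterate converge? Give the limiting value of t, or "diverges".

diverges

U'(t) = 18(t - 3)(t + 2), so U'(-3) = 108.
Gradient descent moves in the -U' direction, i.e. t is decreasing.
There is no critical point below t=-3, and U' keeps the same sign, so the iterate runs off to −∞.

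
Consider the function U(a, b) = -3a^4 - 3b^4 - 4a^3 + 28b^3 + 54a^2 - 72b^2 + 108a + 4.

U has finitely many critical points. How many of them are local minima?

U separates as a function of a plus a function of b, so ∇U=0 decouples.
∂U/∂a = -12(a - 3)(a + 1)(a + 3) = 0 at a ∈ {-3, -1, 3}; ∂U/∂b = -12b(b - 4)(b - 3) = 0 at b ∈ {0, 3, 4}.
The Hessian is diagonal: diag(U_aa, U_bb). Second derivatives: U_aa(-3)=-144, U_aa(-1)=96, U_aa(3)=-288; U_bb(0)=-144, U_bb(3)=36, U_bb(4)=-48.
Local minima occur where both diagonal entries positive: (-1, 3). Count: 1.

1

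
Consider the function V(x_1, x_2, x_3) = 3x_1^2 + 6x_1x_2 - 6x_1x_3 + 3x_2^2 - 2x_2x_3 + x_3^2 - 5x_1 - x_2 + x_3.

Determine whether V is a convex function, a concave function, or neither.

V is quadratic, so its Hessian is the constant matrix H = [[6, 6, -6], [6, 6, -2], [-6, -2, 2]].
Leading principal minors: 6, 0, -96.
Neither pattern holds ⇒ H is indefinite ⇒ neither convex nor concave.

neither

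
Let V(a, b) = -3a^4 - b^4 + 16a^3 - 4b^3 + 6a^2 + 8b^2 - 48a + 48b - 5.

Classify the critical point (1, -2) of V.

The mixed partial ∂²V/∂a∂b is 0, so the Hessian at any point is diag(V_aa, V_bb) = diag(12(-3a^2 + 8a + 1), 4(-3b^2 - 6b + 4)).
At (1, -2): H = diag(72, 16).
Both eigenvalues are positive, so H is positive definite: a local minimum.

local minimum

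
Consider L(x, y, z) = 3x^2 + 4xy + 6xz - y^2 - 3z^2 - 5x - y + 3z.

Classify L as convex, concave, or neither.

neither

L is quadratic, so its Hessian is the constant matrix H = [[6, 4, 6], [4, -2, 0], [6, 0, -6]].
Leading principal minors: 6, -28, 240.
Neither pattern holds ⇒ H is indefinite ⇒ neither convex nor concave.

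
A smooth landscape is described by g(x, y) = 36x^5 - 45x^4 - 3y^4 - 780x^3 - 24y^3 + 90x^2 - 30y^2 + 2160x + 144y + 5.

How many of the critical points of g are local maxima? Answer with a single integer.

4

g separates as a function of x plus a function of y, so ∇g=0 decouples.
∂g/∂x = 180(x - 4)(x - 1)(x + 1)(x + 3) = 0 at x ∈ {-3, -1, 1, 4}; ∂g/∂y = -12(y - 1)(y + 3)(y + 4) = 0 at y ∈ {-4, -3, 1}.
The Hessian is diagonal: diag(g_xx, g_yy). Second derivatives: g_xx(-3)=-10080, g_xx(-1)=3600, g_xx(1)=-4320, g_xx(4)=18900; g_yy(-4)=-60, g_yy(-3)=48, g_yy(1)=-240.
Local maxima occur where both diagonal entries negative: (-3, -4), (-3, 1), (1, -4), (1, 1). Count: 4.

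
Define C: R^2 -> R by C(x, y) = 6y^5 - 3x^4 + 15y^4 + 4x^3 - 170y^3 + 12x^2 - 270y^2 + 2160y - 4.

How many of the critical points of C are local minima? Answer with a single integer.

2

C separates as a function of x plus a function of y, so ∇C=0 decouples.
∂C/∂x = -12x(x - 2)(x + 1) = 0 at x ∈ {-1, 0, 2}; ∂C/∂y = 30(y - 3)(y - 2)(y + 3)(y + 4) = 0 at y ∈ {-4, -3, 2, 3}.
The Hessian is diagonal: diag(C_xx, C_yy). Second derivatives: C_xx(-1)=-36, C_xx(0)=24, C_xx(2)=-72; C_yy(-4)=-1260, C_yy(-3)=900, C_yy(2)=-900, C_yy(3)=1260.
Local minima occur where both diagonal entries positive: (0, -3), (0, 3). Count: 2.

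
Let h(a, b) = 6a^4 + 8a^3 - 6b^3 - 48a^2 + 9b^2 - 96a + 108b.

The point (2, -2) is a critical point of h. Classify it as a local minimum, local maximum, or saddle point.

local minimum

The mixed partial ∂²h/∂a∂b is 0, so the Hessian at any point is diag(h_aa, h_bb) = diag(24(3a^2 + 2a - 4), 18(-2b + 1)).
At (2, -2): H = diag(288, 90).
Both eigenvalues are positive, so H is positive definite: a local minimum.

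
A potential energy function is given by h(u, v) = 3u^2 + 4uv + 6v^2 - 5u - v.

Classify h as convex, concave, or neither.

convex

h is quadratic, so its Hessian is the constant matrix H = [[6, 4], [4, 12]].
det(H) = 56, tr(H) = 18.
det(H) > 0 and tr(H) > 0, so H is positive definite everywhere: convex.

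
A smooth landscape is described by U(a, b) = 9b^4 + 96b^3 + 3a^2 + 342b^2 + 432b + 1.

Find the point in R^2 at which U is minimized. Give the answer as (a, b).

(0, -1)

U(a,b) separates as P(a) + Q(b) + 1, so its minimum is min P + min Q + 1.
P'(a) = 6a vanishes at a ∈ {0}; Q'(b) = 36(b + 1)(b + 3)(b + 4) vanishes at b ∈ {-4, -3, -1}.
Local minima of P (where P''>0): P(0)=0. Local minima of Q: Q(-4)=-96, Q(-1)=-177.
So the global minimum of U is P(0) + Q(-1) + 1 = 0 − 177 + 1 = -176, attained at (0, -1).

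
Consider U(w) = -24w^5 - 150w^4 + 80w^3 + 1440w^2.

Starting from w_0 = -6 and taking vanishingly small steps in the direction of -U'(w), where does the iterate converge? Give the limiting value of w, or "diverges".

-4

U'(w) = -120w(w - 2)(w + 3)(w + 4), so U'(-6) = -34560.
Gradient descent moves in the -U' direction, i.e. w is increasing.
The nearest critical point in that direction is w = -4, where U'' = 2880 > 0 (a local minimum). The iterate converges there.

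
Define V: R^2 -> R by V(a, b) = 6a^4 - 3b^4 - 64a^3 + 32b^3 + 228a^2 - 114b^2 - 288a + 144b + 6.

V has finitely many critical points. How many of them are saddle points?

5

V separates as a function of a plus a function of b, so ∇V=0 decouples.
∂V/∂a = 24(a - 4)(a - 3)(a - 1) = 0 at a ∈ {1, 3, 4}; ∂V/∂b = -12(b - 4)(b - 3)(b - 1) = 0 at b ∈ {1, 3, 4}.
The Hessian is diagonal: diag(V_aa, V_bb). Second derivatives: V_aa(1)=144, V_aa(3)=-48, V_aa(4)=72; V_bb(1)=-72, V_bb(3)=24, V_bb(4)=-36.
Saddle points occur where the two diagonal entries have opposite signs: (1, 1), (1, 4), (3, 3), (4, 1), (4, 4). Count: 5.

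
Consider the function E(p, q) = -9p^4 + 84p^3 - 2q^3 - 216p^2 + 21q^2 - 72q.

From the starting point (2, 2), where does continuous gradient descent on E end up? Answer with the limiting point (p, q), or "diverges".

E is separable, so gradient descent decouples: p follows -∂E/∂p, q follows -∂E/∂q.
∂E/∂p = -36p(p - 4)(p - 3); at p=2 this is -144, so p increases.
∂E/∂q = -6(q - 4)(q - 3); at q=2 this is -12, so q increases.
p converges to its nearest critical value 3 (a local min of the p-part); q converges to 3. The iterate converges to (3, 3).

(3, 3)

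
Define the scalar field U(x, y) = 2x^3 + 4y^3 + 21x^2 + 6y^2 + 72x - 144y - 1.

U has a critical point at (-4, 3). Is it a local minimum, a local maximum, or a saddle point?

saddle point

The mixed partial ∂²U/∂x∂y is 0, so the Hessian at any point is diag(U_xx, U_yy) = diag(6(2x + 7), 12(2y + 1)).
At (-4, 3): H = diag(-6, 84).
The eigenvalues have opposite signs, so H is indefinite: a saddle point.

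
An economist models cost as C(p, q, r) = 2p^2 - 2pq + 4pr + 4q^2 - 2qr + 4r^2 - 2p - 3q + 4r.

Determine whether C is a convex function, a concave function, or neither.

C is quadratic, so its Hessian is the constant matrix H = [[4, -2, 4], [-2, 8, -2], [4, -2, 8]].
Leading principal minors: 4, 28, 112.
All positive ⇒ H ≻ 0 ⇒ convex.

convex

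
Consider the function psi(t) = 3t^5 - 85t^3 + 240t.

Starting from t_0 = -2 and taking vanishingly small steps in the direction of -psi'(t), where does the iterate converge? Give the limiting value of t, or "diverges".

psi'(t) = 15(t - 4)(t - 1)(t + 1)(t + 4), so psi'(-2) = -540.
Gradient descent moves in the -psi' direction, i.e. t is increasing.
The nearest critical point in that direction is t = -1, where psi'' = 450 > 0 (a local minimum). The iterate converges there.

-1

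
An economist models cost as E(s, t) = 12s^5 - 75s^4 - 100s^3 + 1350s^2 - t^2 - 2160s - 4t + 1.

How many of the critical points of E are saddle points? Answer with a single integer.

2

E separates as a function of s plus a function of t, so ∇E=0 decouples.
∂E/∂s = 60(s - 4)(s - 3)(s - 1)(s + 3) = 0 at s ∈ {-3, 1, 3, 4}; ∂E/∂t = -2(t + 2) = 0 at t ∈ {-2}.
The Hessian is diagonal: diag(E_ss, E_tt). Second derivatives: E_ss(-3)=-10080, E_ss(1)=1440, E_ss(3)=-720, E_ss(4)=1260; E_tt(-2)=-2.
Saddle points occur where the two diagonal entries have opposite signs: (1, -2), (4, -2). Count: 2.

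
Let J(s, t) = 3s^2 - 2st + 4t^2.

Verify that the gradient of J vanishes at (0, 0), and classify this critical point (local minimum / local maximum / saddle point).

local minimum

∇J = (6s - 2t, -2s + 8t); substituting (0, 0) gives ∇J = (0, 0), so (0, 0) is indeed a critical point.
The Hessian of J is constant: H = [[6, -2], [-2, 8]].
det(H) = 6·8 − (-2)² = 44.
det(H) > 0 and tr(H) = 14 > 0, so H is positive definite and the point is a local minimum.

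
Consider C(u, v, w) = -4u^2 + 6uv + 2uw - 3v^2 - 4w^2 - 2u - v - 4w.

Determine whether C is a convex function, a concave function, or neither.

concave

C is quadratic, so its Hessian is the constant matrix H = [[-8, 6, 2], [6, -6, 0], [2, 0, -8]].
Leading principal minors: -8, 12, -72.
Signs alternate −, +, − ⇒ H ≺ 0 ⇒ concave.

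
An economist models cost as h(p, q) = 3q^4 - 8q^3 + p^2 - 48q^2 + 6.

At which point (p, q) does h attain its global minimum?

h(p,q) separates as A(p) + B(q) + 6, so its minimum is min A + min B + 6.
A'(p) = 2p vanishes at p ∈ {0}; B'(q) = 12q(q - 4)(q + 2) vanishes at q ∈ {-2, 0, 4}.
Local minima of A (where A''>0): A(0)=0. Local minima of B: B(-2)=-80, B(4)=-512.
So the global minimum of h is A(0) + B(4) + 6 = 0 − 512 + 6 = -506, attained at (0, 4).

(0, 4)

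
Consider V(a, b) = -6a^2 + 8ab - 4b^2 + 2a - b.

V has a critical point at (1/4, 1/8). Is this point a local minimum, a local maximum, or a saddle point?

local maximum

The Hessian of V is constant: H = [[-12, 8], [8, -8]].
det(H) = (-12)·(-8) − 8² = 32.
det(H) > 0 and tr(H) = -20 < 0, so H is negative definite and the point is a local maximum.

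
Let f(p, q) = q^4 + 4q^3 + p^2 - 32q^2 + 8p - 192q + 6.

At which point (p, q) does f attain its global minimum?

(-4, 4)

f(p,q) separates as A(p) + B(q) + 6, so its minimum is min A + min B + 6.
A'(p) = 2p + 8 vanishes at p ∈ {-4}; B'(q) = 4(q - 4)(q + 3)(q + 4) vanishes at q ∈ {-4, -3, 4}.
Local minima of A (where A''>0): A(-4)=-16. Local minima of B: B(-4)=256, B(4)=-768.
So the global minimum of f is A(-4) + B(4) + 6 = -16 − 768 + 6 = -778, attained at (-4, 4).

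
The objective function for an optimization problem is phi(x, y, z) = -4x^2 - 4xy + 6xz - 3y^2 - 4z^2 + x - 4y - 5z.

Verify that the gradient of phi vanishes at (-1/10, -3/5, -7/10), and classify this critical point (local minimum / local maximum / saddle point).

∇phi = (-8x - 4y + 6z + 1, -4x - 6y - 4, 6x - 8z - 5); substituting (-1/10, -3/5, -7/10) gives ∇phi = (0, 0, 0), so (-1/10, -3/5, -7/10) is indeed a critical point.
The Hessian is constant: H = [[-8, -4, 6], [-4, -6, 0], [6, 0, -8]].
Leading principal minors: Δ₁ = -8, Δ₂ = 32, Δ₃ = -40.
The minors alternate sign starting negative (−, +, −), so H is negative definite: a local maximum.

local maximum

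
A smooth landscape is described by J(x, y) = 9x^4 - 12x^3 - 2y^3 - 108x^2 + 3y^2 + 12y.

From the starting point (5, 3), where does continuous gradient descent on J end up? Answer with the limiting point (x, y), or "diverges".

diverges

J is separable, so gradient descent decouples: x follows -∂J/∂x, y follows -∂J/∂y.
∂J/∂x = 36x(x - 3)(x + 2); at x=5 this is 2520, so x decreases.
∂J/∂y = -6(y - 2)(y + 1); at y=3 this is -24, so y increases.
The y-coordinate has no critical point in that direction and runs off to infinity.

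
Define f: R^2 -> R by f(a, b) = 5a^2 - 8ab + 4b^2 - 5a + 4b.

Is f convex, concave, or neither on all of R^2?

f is quadratic, so its Hessian is the constant matrix H = [[10, -8], [-8, 8]].
det(H) = 16, tr(H) = 18.
det(H) > 0 and tr(H) > 0, so H is positive definite everywhere: convex.

convex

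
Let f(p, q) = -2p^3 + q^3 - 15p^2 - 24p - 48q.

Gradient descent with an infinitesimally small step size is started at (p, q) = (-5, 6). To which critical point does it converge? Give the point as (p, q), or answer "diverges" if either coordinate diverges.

(-4, 4)

f is separable, so gradient descent decouples: p follows -∂f/∂p, q follows -∂f/∂q.
∂f/∂p = -6(p + 1)(p + 4); at p=-5 this is -24, so p increases.
∂f/∂q = 3(q - 4)(q + 4); at q=6 this is 60, so q decreases.
p converges to its nearest critical value -4 (a local min of the p-part); q converges to 4. The iterate converges to (-4, 4).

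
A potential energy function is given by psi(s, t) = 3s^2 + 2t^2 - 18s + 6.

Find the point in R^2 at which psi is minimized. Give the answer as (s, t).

(3, 0)

psi(s,t) separates as P(s) + Q(t) + 6, so its minimum is min P + min Q + 6.
P'(s) = 6s - 18 vanishes at s ∈ {3}; Q'(t) = 4t vanishes at t ∈ {0}.
Local minima of P (where P''>0): P(3)=-27. Local minima of Q: Q(0)=0.
So the global minimum of psi is P(3) + Q(0) + 6 = -27 + 0 + 6 = -21, attained at (3, 0).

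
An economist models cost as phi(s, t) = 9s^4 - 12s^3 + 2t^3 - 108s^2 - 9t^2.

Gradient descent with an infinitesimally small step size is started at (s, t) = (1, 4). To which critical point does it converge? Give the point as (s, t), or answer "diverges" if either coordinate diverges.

phi is separable, so gradient descent decouples: s follows -∂phi/∂s, t follows -∂phi/∂t.
∂phi/∂s = 36s(s - 3)(s + 2); at s=1 this is -216, so s increases.
∂phi/∂t = 6t(t - 3); at t=4 this is 24, so t decreases.
s converges to its nearest critical value 3 (a local min of the s-part); t converges to 3. The iterate converges to (3, 3).

(3, 3)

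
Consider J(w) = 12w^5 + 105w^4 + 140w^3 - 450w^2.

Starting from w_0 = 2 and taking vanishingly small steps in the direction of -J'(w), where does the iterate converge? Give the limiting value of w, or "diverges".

1

J'(w) = 60w(w - 1)(w + 3)(w + 5), so J'(2) = 4200.
Gradient descent moves in the -J' direction, i.e. w is decreasing.
The nearest critical point in that direction is w = 1, where J'' = 1440 > 0 (a local minimum). The iterate converges there.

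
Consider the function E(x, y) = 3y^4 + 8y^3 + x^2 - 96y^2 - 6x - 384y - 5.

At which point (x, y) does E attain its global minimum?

(3, 4)

E(x,y) separates as P(x) + Q(y) − 5, so its minimum is min P + min Q − 5.
P'(x) = 2x - 6 vanishes at x ∈ {3}; Q'(y) = 12(y - 4)(y + 2)(y + 4) vanishes at y ∈ {-4, -2, 4}.
Local minima of P (where P''>0): P(3)=-9. Local minima of Q: Q(-4)=256, Q(4)=-1792.
So the global minimum of E is P(3) + Q(4) − 5 = -9 − 1792 − 5 = -1806, attained at (3, 4).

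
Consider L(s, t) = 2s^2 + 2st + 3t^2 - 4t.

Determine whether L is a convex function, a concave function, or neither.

convex

L is quadratic, so its Hessian is the constant matrix H = [[4, 2], [2, 6]].
det(H) = 20, tr(H) = 10.
det(H) > 0 and tr(H) > 0, so H is positive definite everywhere: convex.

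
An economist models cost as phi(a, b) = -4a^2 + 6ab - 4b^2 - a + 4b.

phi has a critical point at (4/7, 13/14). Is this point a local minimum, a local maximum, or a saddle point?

local maximum

The Hessian of phi is constant: H = [[-8, 6], [6, -8]].
det(H) = (-8)·(-8) − 6² = 28.
det(H) > 0 and tr(H) = -16 < 0, so H is negative definite and the point is a local maximum.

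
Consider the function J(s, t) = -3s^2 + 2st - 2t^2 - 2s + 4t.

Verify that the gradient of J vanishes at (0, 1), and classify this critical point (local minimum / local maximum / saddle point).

∇J = (-6s + 2t - 2, 2s - 4t + 4); substituting (0, 1) gives ∇J = (0, 0), so (0, 1) is indeed a critical point.
The Hessian of J is constant: H = [[-6, 2], [2, -4]].
det(H) = (-6)·(-4) − 2² = 20.
det(H) > 0 and tr(H) = -10 < 0, so H is negative definite and the point is a local maximum.

local maximum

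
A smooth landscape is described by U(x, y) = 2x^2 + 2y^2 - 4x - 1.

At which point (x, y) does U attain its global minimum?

U(x,y) separates as P(x) + Q(y) − 1, so its minimum is min P + min Q − 1.
P'(x) = 4x - 4 vanishes at x ∈ {1}; Q'(y) = 4y vanishes at y ∈ {0}.
Local minima of P (where P''>0): P(1)=-2. Local minima of Q: Q(0)=0.
So the global minimum of U is P(1) + Q(0) − 1 = -2 + 0 − 1 = -3, attained at (1, 0).

(1, 0)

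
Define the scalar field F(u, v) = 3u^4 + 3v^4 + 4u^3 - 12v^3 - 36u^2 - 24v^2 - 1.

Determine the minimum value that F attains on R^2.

F(u,v) separates as P(u) + Q(v) − 1, so its minimum is min P + min Q − 1.
P'(u) = 12u(u - 2)(u + 3) vanishes at u ∈ {-3, 0, 2}; Q'(v) = 12v(v - 4)(v + 1) vanishes at v ∈ {-1, 0, 4}.
Local minima of P (where P''>0): P(-3)=-189, P(2)=-64. Local minima of Q: Q(-1)=-9, Q(4)=-384.
So the global minimum of F is P(-3) + Q(4) − 1 = -189 − 384 − 1 = -574, attained at (-3, 4).

-574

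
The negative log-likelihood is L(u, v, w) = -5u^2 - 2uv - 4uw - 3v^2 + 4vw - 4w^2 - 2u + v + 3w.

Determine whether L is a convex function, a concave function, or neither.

concave

L is quadratic, so its Hessian is the constant matrix H = [[-10, -2, -4], [-2, -6, 4], [-4, 4, -8]].
Leading principal minors: -10, 56, -128.
Signs alternate −, +, − ⇒ H ≺ 0 ⇒ concave.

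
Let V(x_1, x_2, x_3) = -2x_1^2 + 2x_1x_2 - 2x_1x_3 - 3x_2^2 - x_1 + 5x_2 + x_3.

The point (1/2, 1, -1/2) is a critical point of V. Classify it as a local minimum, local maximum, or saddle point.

The Hessian is constant: H = [[-4, 2, -2], [2, -6, 0], [-2, 0, 0]].
Leading principal minors: Δ₁ = -4, Δ₂ = 20, Δ₃ = 24.
The minors fit neither the all-positive nor the alternating-sign pattern, so H is indefinite: a saddle point.

saddle point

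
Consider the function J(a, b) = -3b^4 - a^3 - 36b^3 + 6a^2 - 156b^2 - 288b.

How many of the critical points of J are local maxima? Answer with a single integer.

J separates as a function of a plus a function of b, so ∇J=0 decouples.
∂J/∂a = -3a(a - 4) = 0 at a ∈ {0, 4}; ∂J/∂b = -12(b + 2)(b + 3)(b + 4) = 0 at b ∈ {-4, -3, -2}.
The Hessian is diagonal: diag(J_aa, J_bb). Second derivatives: J_aa(0)=12, J_aa(4)=-12; J_bb(-4)=-24, J_bb(-3)=12, J_bb(-2)=-24.
Local maxima occur where both diagonal entries negative: (4, -4), (4, -2). Count: 2.

2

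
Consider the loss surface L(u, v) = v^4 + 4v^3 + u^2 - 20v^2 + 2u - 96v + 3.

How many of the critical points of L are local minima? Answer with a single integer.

L separates as a function of u plus a function of v, so ∇L=0 decouples.
∂L/∂u = 2(u + 1) = 0 at u ∈ {-1}; ∂L/∂v = 4(v - 3)(v + 2)(v + 4) = 0 at v ∈ {-4, -2, 3}.
The Hessian is diagonal: diag(L_uu, L_vv). Second derivatives: L_uu(-1)=2; L_vv(-4)=56, L_vv(-2)=-40, L_vv(3)=140.
Local minima occur where both diagonal entries positive: (-1, -4), (-1, 3). Count: 2.

2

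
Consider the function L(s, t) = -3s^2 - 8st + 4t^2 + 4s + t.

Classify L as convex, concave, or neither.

L is quadratic, so its Hessian is the constant matrix H = [[-6, -8], [-8, 8]].
det(H) = -112, tr(H) = 2.
det(H) < 0, so H is indefinite: neither convex nor concave.

neither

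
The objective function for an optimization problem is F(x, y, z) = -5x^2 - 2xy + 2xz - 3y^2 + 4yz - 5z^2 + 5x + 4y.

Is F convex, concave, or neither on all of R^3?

concave

F is quadratic, so its Hessian is the constant matrix H = [[-10, -2, 2], [-2, -6, 4], [2, 4, -10]].
Leading principal minors: -10, 56, -408.
Signs alternate −, +, − ⇒ H ≺ 0 ⇒ concave.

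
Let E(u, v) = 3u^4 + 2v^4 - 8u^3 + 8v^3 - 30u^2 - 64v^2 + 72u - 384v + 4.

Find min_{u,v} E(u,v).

E(u,v) separates as P(u) + Q(v) + 4, so its minimum is min P + min Q + 4.
P'(u) = 12(u - 3)(u - 1)(u + 2) vanishes at u ∈ {-2, 1, 3}; Q'(v) = 8(v - 4)(v + 3)(v + 4) vanishes at v ∈ {-4, -3, 4}.
Local minima of P (where P''>0): P(-2)=-152, P(3)=-27. Local minima of Q: Q(-4)=512, Q(4)=-1536.
So the global minimum of E is P(-2) + Q(4) + 4 = -152 − 1536 + 4 = -1684, attained at (-2, 4).

-1684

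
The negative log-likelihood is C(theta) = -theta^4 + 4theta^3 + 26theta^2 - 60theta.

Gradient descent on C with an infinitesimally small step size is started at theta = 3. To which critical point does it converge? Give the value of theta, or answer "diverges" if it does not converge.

C'(theta) = -4(theta - 5)(theta - 1)(theta + 3), so C'(3) = 96.
Gradient descent moves in the -C' direction, i.e. theta is decreasing.
The nearest critical point in that direction is theta = 1, where C'' = 64 > 0 (a local minimum). The iterate converges there.

1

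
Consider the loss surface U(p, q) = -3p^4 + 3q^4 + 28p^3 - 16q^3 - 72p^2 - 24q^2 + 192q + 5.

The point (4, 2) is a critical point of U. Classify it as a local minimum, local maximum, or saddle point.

The mixed partial ∂²U/∂p∂q is 0, so the Hessian at any point is diag(U_pp, U_qq) = diag(12(-3p^2 + 14p - 12), 12(3q^2 - 8q - 4)).
At (4, 2): H = diag(-48, -96).
Both eigenvalues are negative, so H is negative definite: a local maximum.

local maximum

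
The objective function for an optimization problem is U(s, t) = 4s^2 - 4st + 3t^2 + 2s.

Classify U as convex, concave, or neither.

U is quadratic, so its Hessian is the constant matrix H = [[8, -4], [-4, 6]].
det(H) = 32, tr(H) = 14.
det(H) > 0 and tr(H) > 0, so H is positive definite everywhere: convex.

convex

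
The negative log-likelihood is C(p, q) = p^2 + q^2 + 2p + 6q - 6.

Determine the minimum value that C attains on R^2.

C(p,q) separates as A(p) + B(q) − 6, so its minimum is min A + min B − 6.
A'(p) = 2p + 2 vanishes at p ∈ {-1}; B'(q) = 2q + 6 vanishes at q ∈ {-3}.
Local minima of A (where A''>0): A(-1)=-1. Local minima of B: B(-3)=-9.
So the global minimum of C is A(-1) + B(-3) − 6 = -1 − 9 − 6 = -16, attained at (-1, -3).

-16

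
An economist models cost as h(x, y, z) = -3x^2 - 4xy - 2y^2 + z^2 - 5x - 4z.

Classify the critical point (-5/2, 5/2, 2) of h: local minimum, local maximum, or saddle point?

saddle point

The Hessian is constant: H = [[-6, -4, 0], [-4, -4, 0], [0, 0, 2]].
Leading principal minors: Δ₁ = -6, Δ₂ = 8, Δ₃ = 16.
The minors fit neither the all-positive nor the alternating-sign pattern, so H is indefinite: a saddle point.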